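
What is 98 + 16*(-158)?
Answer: -2430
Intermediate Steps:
98 + 16*(-158) = 98 - 2528 = -2430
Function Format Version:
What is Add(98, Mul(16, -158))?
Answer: -2430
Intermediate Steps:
Add(98, Mul(16, -158)) = Add(98, -2528) = -2430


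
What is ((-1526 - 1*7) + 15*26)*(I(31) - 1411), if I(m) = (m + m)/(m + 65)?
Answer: 25792557/16 ≈ 1.6120e+6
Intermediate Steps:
I(m) = 2*m/(65 + m) (I(m) = (2*m)/(65 + m) = 2*m/(65 + m))
((-1526 - 1*7) + 15*26)*(I(31) - 1411) = ((-1526 - 1*7) + 15*26)*(2*31/(65 + 31) - 1411) = ((-1526 - 7) + 390)*(2*31/96 - 1411) = (-1533 + 390)*(2*31*(1/96) - 1411) = -1143*(31/48 - 1411) = -1143*(-67697/48) = 25792557/16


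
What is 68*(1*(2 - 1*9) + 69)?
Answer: 4216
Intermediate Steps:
68*(1*(2 - 1*9) + 69) = 68*(1*(2 - 9) + 69) = 68*(1*(-7) + 69) = 68*(-7 + 69) = 68*62 = 4216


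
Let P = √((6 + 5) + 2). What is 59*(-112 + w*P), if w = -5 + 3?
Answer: -6608 - 118*√13 ≈ -7033.5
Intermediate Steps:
w = -2
P = √13 (P = √(11 + 2) = √13 ≈ 3.6056)
59*(-112 + w*P) = 59*(-112 - 2*√13) = -6608 - 118*√13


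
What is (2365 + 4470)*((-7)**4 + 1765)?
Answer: 28474610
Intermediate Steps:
(2365 + 4470)*((-7)**4 + 1765) = 6835*(2401 + 1765) = 6835*4166 = 28474610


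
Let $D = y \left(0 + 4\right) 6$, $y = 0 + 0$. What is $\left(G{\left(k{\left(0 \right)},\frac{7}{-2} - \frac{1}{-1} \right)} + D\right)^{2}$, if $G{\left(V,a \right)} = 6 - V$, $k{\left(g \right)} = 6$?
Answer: $0$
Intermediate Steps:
$y = 0$
$D = 0$ ($D = 0 \left(0 + 4\right) 6 = 0 \cdot 4 \cdot 6 = 0 \cdot 24 = 0$)
$\left(G{\left(k{\left(0 \right)},\frac{7}{-2} - \frac{1}{-1} \right)} + D\right)^{2} = \left(\left(6 - 6\right) + 0\right)^{2} = \left(0 + 0\right)^{2} = 0^{2} = 0$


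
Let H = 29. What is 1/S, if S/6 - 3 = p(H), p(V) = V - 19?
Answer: 1/78 ≈ 0.012821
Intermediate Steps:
p(V) = -19 + V
S = 78 (S = 18 + 6*(-19 + 29) = 18 + 6*10 = 18 + 60 = 78)
1/S = 1/78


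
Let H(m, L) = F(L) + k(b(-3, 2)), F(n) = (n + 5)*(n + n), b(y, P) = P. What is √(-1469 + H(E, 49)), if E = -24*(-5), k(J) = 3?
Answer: √3826 ≈ 61.855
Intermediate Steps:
F(n) = 2*n*(5 + n) (F(n) = (5 + n)*(2*n) = 2*n*(5 + n))
E = 120 (E = -6*(-20) = 120)
H(m, L) = 3 + 2*L*(5 + L) (H(m, L) = 2*L*(5 + L) + 3 = 3 + 2*L*(5 + L))
√(-1469 + H(E, 49)) = √(-1469 + (3 + 2*49*(5 + 49))) = √(-1469 + (3 + 2*49*54)) = √(-1469 + (3 + 5292)) = √(-1469 + 5295) = √3826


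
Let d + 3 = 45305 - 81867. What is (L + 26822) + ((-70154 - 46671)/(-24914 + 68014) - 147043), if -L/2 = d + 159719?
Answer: -631900669/1724 ≈ -3.6653e+5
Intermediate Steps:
d = -36565 (d = -3 + (45305 - 81867) = -3 - 36562 = -36565)
L = -246308 (L = -2*(-36565 + 159719) = -2*123154 = -246308)
(L + 26822) + ((-70154 - 46671)/(-24914 + 68014) - 147043) = (-246308 + 26822) + ((-70154 - 46671)/(-24914 + 68014) - 147043) = -219486 + (-116825/43100 - 147043) = -219486 + (-116825*1/43100 - 147043) = -219486 + (-4673/1724 - 147043) = -219486 - 253506805/1724 = -631900669/1724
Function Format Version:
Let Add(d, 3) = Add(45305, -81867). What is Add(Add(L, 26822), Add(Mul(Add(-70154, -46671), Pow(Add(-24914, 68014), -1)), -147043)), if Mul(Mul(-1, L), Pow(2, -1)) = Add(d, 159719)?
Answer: Rational(-631900669, 1724) ≈ -3.6653e+5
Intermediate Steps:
d = -36565 (d = Add(-3, Add(45305, -81867)) = Add(-3, -36562) = -36565)
L = -246308 (L = Mul(-2, Add(-36565, 159719)) = Mul(-2, 123154) = -246308)
Add(Add(L, 26822), Add(Mul(Add(-70154, -46671), Pow(Add(-24914, 68014), -1)), -147043)) = Add(Add(-246308, 26822), Add(Mul(Add(-70154, -46671), Pow(Add(-24914, 68014), -1)), -147043)) = Add(-219486, Add(Mul(-116825, Pow(43100, -1)), -147043)) = Add(-219486, Add(Mul(-116825, Rational(1, 43100)), -147043)) = Add(-219486, Add(Rational(-4673, 1724), -147043)) = Add(-219486, Rational(-253506805, 1724)) = Rational(-631900669, 1724)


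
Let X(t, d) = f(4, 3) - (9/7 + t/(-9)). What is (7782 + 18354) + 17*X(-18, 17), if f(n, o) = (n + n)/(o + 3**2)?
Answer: 547921/21 ≈ 26091.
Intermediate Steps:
f(n, o) = 2*n/(9 + o) (f(n, o) = (2*n)/(o + 9) = (2*n)/(9 + o) = 2*n/(9 + o))
X(t, d) = -13/21 + t/9 (X(t, d) = 2*4/(9 + 3) - (9/7 + t/(-9)) = 2*4/12 - (9*(1/7) + t*(-1/9)) = 2*4*(1/12) - (9/7 - t/9) = 2/3 + (-9/7 + t/9) = -13/21 + t/9)
(7782 + 18354) + 17*X(-18, 17) = (7782 + 18354) + 17*(-13/21 + (1/9)*(-18)) = 26136 + 17*(-13/21 - 2) = 26136 + 17*(-55/21) = 26136 - 935/21 = 547921/21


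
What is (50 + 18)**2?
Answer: 4624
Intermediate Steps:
(50 + 18)**2 = 68**2 = 4624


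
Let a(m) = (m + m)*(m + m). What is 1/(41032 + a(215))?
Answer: 1/225932 ≈ 4.4261e-6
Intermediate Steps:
a(m) = 4*m² (a(m) = (2*m)*(2*m) = 4*m²)
1/(41032 + a(215)) = 1/(41032 + 4*215²) = 1/(41032 + 4*46225) = 1/(41032 + 184900) = 1/225932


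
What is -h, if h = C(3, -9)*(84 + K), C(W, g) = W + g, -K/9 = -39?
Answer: 2610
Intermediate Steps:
K = 351 (K = -9*(-39) = 351)
h = -2610 (h = (3 - 9)*(84 + 351) = -6*435 = -2610)
-h = -1*(-2610) = 2610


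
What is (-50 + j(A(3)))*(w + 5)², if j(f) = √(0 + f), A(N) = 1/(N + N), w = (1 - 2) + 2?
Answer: -1800 + 6*√6 ≈ -1785.3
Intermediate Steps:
w = 1 (w = -1 + 2 = 1)
A(N) = 1/(2*N)
j(f) = √f
(-50 + j(A(3)))*(w + 5)² = (-50 + √((½)/3))*(1 + 5)² = (-50 + √((½)*(⅓)))*6² = (-50 + √(⅙))*36 = (-50 + √6/6)*36 = -1800 + 6*√6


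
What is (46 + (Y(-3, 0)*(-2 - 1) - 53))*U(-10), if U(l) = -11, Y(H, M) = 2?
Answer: 143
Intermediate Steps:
(46 + (Y(-3, 0)*(-2 - 1) - 53))*U(-10) = (46 + (2*(-2 - 1) - 53))*(-11) = (46 + (2*(-3) - 53))*(-11) = (46 + (-6 - 53))*(-11) = (46 - 59)*(-11) = -13*(-11) = 143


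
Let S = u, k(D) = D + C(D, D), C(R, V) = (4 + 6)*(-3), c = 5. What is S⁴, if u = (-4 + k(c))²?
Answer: 500246412961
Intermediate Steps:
C(R, V) = -30 (C(R, V) = 10*(-3) = -30)
k(D) = -30 + D (k(D) = D - 30 = -30 + D)
u = 841 (u = (-4 + (-30 + 5))² = (-4 - 25)² = (-29)² = 841)
S = 841
S⁴ = 841⁴ = 500246412961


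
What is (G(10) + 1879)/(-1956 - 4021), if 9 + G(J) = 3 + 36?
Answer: -1909/5977 ≈ -0.31939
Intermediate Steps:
G(J) = 30 (G(J) = -9 + (3 + 36) = -9 + 39 = 30)
(G(10) + 1879)/(-1956 - 4021) = (30 + 1879)/(-1956 - 4021) = 1909/(-5977) = 1909*(-1/5977) = -1909/5977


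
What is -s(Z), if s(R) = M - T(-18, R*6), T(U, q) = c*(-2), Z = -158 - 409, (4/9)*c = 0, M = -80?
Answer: 80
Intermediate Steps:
c = 0 (c = (9/4)*0 = 0)
Z = -567
T(U, q) = 0 (T(U, q) = 0*(-2) = 0)
s(R) = -80 (s(R) = -80 - 1*0 = -80 + 0 = -80)
-s(Z) = -1*(-80) = 80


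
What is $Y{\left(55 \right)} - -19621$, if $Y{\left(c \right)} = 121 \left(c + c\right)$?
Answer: $32931$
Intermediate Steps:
$Y{\left(c \right)} = 242 c$ ($Y{\left(c \right)} = 121 \cdot 2 c = 242 c$)
$Y{\left(55 \right)} - -19621 = 242 \cdot 55 - -19621 = 13310 + 19621 = 32931$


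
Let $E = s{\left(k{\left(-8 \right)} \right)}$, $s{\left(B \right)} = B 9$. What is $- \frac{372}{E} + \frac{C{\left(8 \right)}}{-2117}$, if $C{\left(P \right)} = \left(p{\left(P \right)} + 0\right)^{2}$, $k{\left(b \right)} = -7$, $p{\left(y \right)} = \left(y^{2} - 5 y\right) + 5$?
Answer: $\frac{8443}{1533} \approx 5.5075$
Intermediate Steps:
$p{\left(y \right)} = 5 + y^{2} - 5 y$
$s{\left(B \right)} = 9 B$
$E = -63$ ($E = 9 \left(-7\right) = -63$)
$C{\left(P \right)} = \left(5 + P^{2} - 5 P\right)^{2}$ ($C{\left(P \right)} = \left(\left(5 + P^{2} - 5 P\right) + 0\right)^{2} = \left(5 + P^{2} - 5 P\right)^{2}$)
$- \frac{372}{E} + \frac{C{\left(8 \right)}}{-2117} = - \frac{372}{-63} + \frac{\left(5 + 8^{2} - 40\right)^{2}}{-2117} = \left(-372\right) \left(- \frac{1}{63}\right) + \left(5 + 64 - 40\right)^{2} \left(- \frac{1}{2117}\right) = \frac{124}{21} + 29^{2} \left(- \frac{1}{2117}\right) = \frac{124}{21} + 841 \left(- \frac{1}{2117}\right) = \frac{124}{21} - \frac{29}{73} = \frac{8443}{1533}$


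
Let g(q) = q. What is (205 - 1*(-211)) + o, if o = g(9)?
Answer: 425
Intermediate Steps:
o = 9
(205 - 1*(-211)) + o = (205 - 1*(-211)) + 9 = (205 + 211) + 9 = 416 + 9 = 425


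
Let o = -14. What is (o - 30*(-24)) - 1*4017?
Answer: -3311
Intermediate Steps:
(o - 30*(-24)) - 1*4017 = (-14 - 30*(-24)) - 1*4017 = (-14 + 720) - 4017 = 706 - 4017 = -3311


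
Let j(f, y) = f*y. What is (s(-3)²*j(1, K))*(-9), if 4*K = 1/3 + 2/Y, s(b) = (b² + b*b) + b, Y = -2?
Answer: 675/2 ≈ 337.50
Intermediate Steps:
s(b) = b + 2*b² (s(b) = (b² + b²) + b = 2*b² + b = b + 2*b²)
K = -⅙ (K = (1/3 + 2/(-2))/4 = (1*(⅓) + 2*(-½))/4 = (⅓ - 1)/4 = (¼)*(-⅔) = -⅙ ≈ -0.16667)
(s(-3)²*j(1, K))*(-9) = ((-3*(1 + 2*(-3)))²*(1*(-⅙)))*(-9) = ((-3*(1 - 6))²*(-⅙))*(-9) = ((-3*(-5))²*(-⅙))*(-9) = (15²*(-⅙))*(-9) = (225*(-⅙))*(-9) = -75/2*(-9) = 675/2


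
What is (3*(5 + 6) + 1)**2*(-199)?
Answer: -230044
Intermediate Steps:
(3*(5 + 6) + 1)**2*(-199) = (3*11 + 1)**2*(-199) = (33 + 1)**2*(-199) = 34**2*(-199) = 1156*(-199) = -230044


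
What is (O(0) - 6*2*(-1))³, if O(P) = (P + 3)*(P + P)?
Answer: 1728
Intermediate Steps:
O(P) = 2*P*(3 + P) (O(P) = (3 + P)*(2*P) = 2*P*(3 + P))
(O(0) - 6*2*(-1))³ = (2*0*(3 + 0) - 6*2*(-1))³ = (2*0*3 - 12*(-1))³ = (0 - 1*(-12))³ = (0 + 12)³ = 12³ = 1728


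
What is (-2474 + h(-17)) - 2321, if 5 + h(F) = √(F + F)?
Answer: -4800 + I*√34 ≈ -4800.0 + 5.831*I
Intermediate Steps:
h(F) = -5 + √2*√F (h(F) = -5 + √(F + F) = -5 + √(2*F) = -5 + √2*√F)
(-2474 + h(-17)) - 2321 = (-2474 + (-5 + √2*√(-17))) - 2321 = (-2474 + (-5 + √2*(I*√17))) - 2321 = (-2474 + (-5 + I*√34)) - 2321 = (-2479 + I*√34) - 2321 = -4800 + I*√34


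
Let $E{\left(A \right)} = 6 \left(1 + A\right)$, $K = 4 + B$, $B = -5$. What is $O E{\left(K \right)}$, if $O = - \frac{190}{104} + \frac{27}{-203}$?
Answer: $0$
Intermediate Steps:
$K = -1$ ($K = 4 - 5 = -1$)
$O = - \frac{20689}{10556}$ ($O = \left(-190\right) \frac{1}{104} + 27 \left(- \frac{1}{203}\right) = - \frac{95}{52} - \frac{27}{203} = - \frac{20689}{10556} \approx -1.9599$)
$E{\left(A \right)} = 6 + 6 A$
$O E{\left(K \right)} = - \frac{20689 \left(6 + 6 \left(-1\right)\right)}{10556} = - \frac{20689 \left(6 - 6\right)}{10556} = \left(- \frac{20689}{10556}\right) 0 = 0$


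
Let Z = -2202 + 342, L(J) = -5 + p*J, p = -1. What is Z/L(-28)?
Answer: -1860/23 ≈ -80.870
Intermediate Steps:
L(J) = -5 - J
Z = -1860
Z/L(-28) = -1860/(-5 - 1*(-28)) = -1860/(-5 + 28) = -1860/23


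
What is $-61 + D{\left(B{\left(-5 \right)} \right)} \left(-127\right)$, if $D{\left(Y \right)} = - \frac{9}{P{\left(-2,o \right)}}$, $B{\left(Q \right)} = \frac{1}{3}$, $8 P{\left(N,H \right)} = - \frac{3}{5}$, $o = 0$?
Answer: $-15301$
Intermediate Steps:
$P{\left(N,H \right)} = - \frac{3}{40}$ ($P{\left(N,H \right)} = \frac{\left(-3\right) \frac{1}{5}}{8} = \frac{1}{8} \left(- \frac{3}{5}\right) = - \frac{3}{40}$)
$B{\left(Q \right)} = \frac{1}{3}$
$D{\left(Y \right)} = 120$ ($D{\left(Y \right)} = - \frac{9}{- \frac{3}{40}} = \left(-9\right) \left(- \frac{40}{3}\right) = 120$)
$-61 + D{\left(B{\left(-5 \right)} \right)} \left(-127\right) = -61 + 120 \left(-127\right) = -61 - 15240 = -15301$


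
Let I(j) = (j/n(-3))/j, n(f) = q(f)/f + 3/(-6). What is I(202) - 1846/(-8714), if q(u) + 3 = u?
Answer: 11483/13071 ≈ 0.87851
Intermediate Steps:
q(u) = -3 + u
n(f) = -½ + (-3 + f)/f (n(f) = (-3 + f)/f + 3/(-6) = (-3 + f)/f + 3*(-⅙) = (-3 + f)/f - ½ = -½ + (-3 + f)/f)
I(j) = ⅔ (I(j) = (j/(((½)*(-6 - 3)/(-3))))/j = (j/(((½)*(-⅓)*(-9))))/j = (j/(3/2))/j = (j*(⅔))/j = (2*j/3)/j = ⅔)
I(202) - 1846/(-8714) = ⅔ - 1846/(-8714) = ⅔ - 1846*(-1)/8714 = ⅔ - 1*(-923/4357) = ⅔ + 923/4357 = 11483/13071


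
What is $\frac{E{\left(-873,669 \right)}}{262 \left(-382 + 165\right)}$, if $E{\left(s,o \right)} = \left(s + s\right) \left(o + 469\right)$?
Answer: $\frac{993474}{28427} \approx 34.948$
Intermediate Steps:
$E{\left(s,o \right)} = 2 s \left(469 + o\right)$
$\frac{E{\left(-873,669 \right)}}{262 \left(-382 + 165\right)} = \frac{2 \left(-873\right) \left(469 + 669\right)}{262 \left(-382 + 165\right)} = \frac{2 \left(-873\right) 1138}{262 \left(-217\right)} = - \frac{1986948}{-56854} = \left(-1986948\right) \left(- \frac{1}{56854}\right) = \frac{993474}{28427}$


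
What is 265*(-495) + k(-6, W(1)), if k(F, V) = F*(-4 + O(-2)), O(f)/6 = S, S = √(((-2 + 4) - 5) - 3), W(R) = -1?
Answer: -131151 - 36*I*√6 ≈ -1.3115e+5 - 88.182*I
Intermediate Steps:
S = I*√6 (S = √((2 - 5) - 3) = √(-3 - 3) = √(-6) = I*√6 ≈ 2.4495*I)
O(f) = 6*I*√6 (O(f) = 6*(I*√6) = 6*I*√6)
k(F, V) = F*(-4 + 6*I*√6)
265*(-495) + k(-6, W(1)) = 265*(-495) + 2*(-6)*(-2 + 3*I*√6) = -131175 + (24 - 36*I*√6) = -131151 - 36*I*√6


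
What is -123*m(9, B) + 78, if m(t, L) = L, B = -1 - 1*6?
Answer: 939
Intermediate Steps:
B = -7 (B = -1 - 6 = -7)
-123*m(9, B) + 78 = -123*(-7) + 78 = 861 + 78 = 939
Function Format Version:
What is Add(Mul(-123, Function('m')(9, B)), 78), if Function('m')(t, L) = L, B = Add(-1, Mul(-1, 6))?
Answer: 939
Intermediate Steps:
B = -7 (B = Add(-1, -6) = -7)
Add(Mul(-123, Function('m')(9, B)), 78) = Add(Mul(-123, -7), 78) = Add(861, 78) = 939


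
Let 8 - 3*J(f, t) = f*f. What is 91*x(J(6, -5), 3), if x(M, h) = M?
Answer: -2548/3 ≈ -849.33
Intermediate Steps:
J(f, t) = 8/3 - f²/3 (J(f, t) = 8/3 - f*f/3 = 8/3 - f²/3)
91*x(J(6, -5), 3) = 91*(8/3 - ⅓*6²) = 91*(8/3 - ⅓*36) = 91*(8/3 - 12) = 91*(-28/3) = -2548/3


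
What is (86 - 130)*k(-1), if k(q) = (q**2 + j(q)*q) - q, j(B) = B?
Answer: -132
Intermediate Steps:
k(q) = -q + 2*q**2 (k(q) = (q**2 + q*q) - q = (q**2 + q**2) - q = 2*q**2 - q = -q + 2*q**2)
(86 - 130)*k(-1) = (86 - 130)*(-(-1 + 2*(-1))) = -(-44)*(-1 - 2) = -(-44)*(-3) = -44*3 = -132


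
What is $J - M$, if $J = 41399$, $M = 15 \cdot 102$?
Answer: $39869$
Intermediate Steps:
$M = 1530$
$J - M = 41399 - 1530 = 39869$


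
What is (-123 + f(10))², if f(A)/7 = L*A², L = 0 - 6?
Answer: 18688329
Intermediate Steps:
L = -6
f(A) = -42*A² (f(A) = 7*(-6*A²) = -42*A²)
(-123 + f(10))² = (-123 - 42*10²)² = (-123 - 42*100)² = (-123 - 4200)² = (-4323)² = 18688329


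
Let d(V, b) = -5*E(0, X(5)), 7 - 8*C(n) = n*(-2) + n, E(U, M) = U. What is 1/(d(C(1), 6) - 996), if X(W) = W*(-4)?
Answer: -1/996 ≈ -0.0010040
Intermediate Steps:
X(W) = -4*W
C(n) = 7/8 + n/8 (C(n) = 7/8 - (n*(-2) + n)/8 = 7/8 - (-2*n + n)/8 = 7/8 - (-1)*n/8 = 7/8 + n/8)
d(V, b) = 0 (d(V, b) = -5*0 = 0)
1/(d(C(1), 6) - 996) = 1/(0 - 996) = 1/(-996) = -1/996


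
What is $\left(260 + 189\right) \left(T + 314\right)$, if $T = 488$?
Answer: $360098$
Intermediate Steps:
$\left(260 + 189\right) \left(T + 314\right) = \left(260 + 189\right) \left(488 + 314\right) = 449 \cdot 802 = 360098$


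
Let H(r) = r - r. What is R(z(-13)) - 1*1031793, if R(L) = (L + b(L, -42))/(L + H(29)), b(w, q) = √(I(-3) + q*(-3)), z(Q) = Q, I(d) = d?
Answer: -1031792 - √123/13 ≈ -1.0318e+6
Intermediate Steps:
b(w, q) = √(-3 - 3*q) (b(w, q) = √(-3 + q*(-3)) = √(-3 - 3*q))
H(r) = 0
R(L) = (L + √123)/L (R(L) = (L + √(-3 - 3*(-42)))/(L + 0) = (L + √(-3 + 126))/L = (L + √123)/L)
R(z(-13)) - 1*1031793 = (-13 + √123)/(-13) - 1*1031793 = -(-13 + √123)/13 - 1031793 = (1 - √123/13) - 1031793 = -1031792 - √123/13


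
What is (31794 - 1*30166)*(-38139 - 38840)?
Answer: -125321812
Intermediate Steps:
(31794 - 1*30166)*(-38139 - 38840) = (31794 - 30166)*(-76979) = 1628*(-76979) = -125321812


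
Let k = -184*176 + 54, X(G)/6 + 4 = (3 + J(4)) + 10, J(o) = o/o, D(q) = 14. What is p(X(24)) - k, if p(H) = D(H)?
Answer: 32344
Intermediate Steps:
J(o) = 1
X(G) = 60 (X(G) = -24 + 6*((3 + 1) + 10) = -24 + 6*(4 + 10) = -24 + 6*14 = -24 + 84 = 60)
k = -32330 (k = -32384 + 54 = -32330)
p(H) = 14
p(X(24)) - k = 14 - 1*(-32330) = 14 + 32330 = 32344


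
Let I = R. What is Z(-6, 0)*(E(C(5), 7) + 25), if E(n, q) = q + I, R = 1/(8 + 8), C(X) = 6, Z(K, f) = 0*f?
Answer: 0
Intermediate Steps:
Z(K, f) = 0
R = 1/16 ≈ 0.062500
I = 1/16 ≈ 0.062500
E(n, q) = 1/16 + q (E(n, q) = q + 1/16 = 1/16 + q)
Z(-6, 0)*(E(C(5), 7) + 25) = 0*((1/16 + 7) + 25) = 0*(113/16 + 25) = 0*(513/16) = 0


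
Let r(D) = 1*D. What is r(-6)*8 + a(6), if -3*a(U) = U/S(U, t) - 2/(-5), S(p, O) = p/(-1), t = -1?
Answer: -239/5 ≈ -47.800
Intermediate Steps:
S(p, O) = -p (S(p, O) = p*(-1) = -p)
r(D) = D
a(U) = ⅕ (a(U) = -(U/((-U)) - 2/(-5))/3 = -(U*(-1/U) - 2*(-⅕))/3 = -(-1 + ⅖)/3 = -⅓*(-⅗) = ⅕)
r(-6)*8 + a(6) = -6*8 + ⅕ = -48 + ⅕ = -239/5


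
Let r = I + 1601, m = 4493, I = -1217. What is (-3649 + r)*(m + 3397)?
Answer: -25760850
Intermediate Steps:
r = 384 (r = -1217 + 1601 = 384)
(-3649 + r)*(m + 3397) = (-3649 + 384)*(4493 + 3397) = -3265*7890 = -25760850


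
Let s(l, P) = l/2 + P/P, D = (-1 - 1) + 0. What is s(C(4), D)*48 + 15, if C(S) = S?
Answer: 159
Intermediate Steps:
D = -2 (D = -2 + 0 = -2)
s(l, P) = 1 + l/2 (s(l, P) = l*(½) + 1 = l/2 + 1 = 1 + l/2)
s(C(4), D)*48 + 15 = (1 + (½)*4)*48 + 15 = (1 + 2)*48 + 15 = 3*48 + 15 = 144 + 15 = 159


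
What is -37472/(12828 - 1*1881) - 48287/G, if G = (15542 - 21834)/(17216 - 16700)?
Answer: 68130171325/17219631 ≈ 3956.5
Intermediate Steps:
G = -1573/129 (G = -6292/516 = -6292*1/516 = -1573/129 ≈ -12.194)
-37472/(12828 - 1*1881) - 48287/G = -37472/(12828 - 1*1881) - 48287/(-1573/129) = -37472/(12828 - 1881) - 48287*(-129/1573) = -37472/10947 + 6229023/1573 = 68130171325/17219631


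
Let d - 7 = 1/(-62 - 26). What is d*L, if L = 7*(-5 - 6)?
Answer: -4305/8 ≈ -538.13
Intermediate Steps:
L = -77 (L = 7*(-11) = -77)
d = 615/88 (d = 7 + 1/(-62 - 26) = 7 + 1/(-88) = 7 - 1/88 = 615/88 ≈ 6.9886)
d*L = (615/88)*(-77) = -4305/8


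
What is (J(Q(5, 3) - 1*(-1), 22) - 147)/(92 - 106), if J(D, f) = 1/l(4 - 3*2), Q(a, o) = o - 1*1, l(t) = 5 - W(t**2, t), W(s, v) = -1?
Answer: 881/84 ≈ 10.488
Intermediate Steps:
l(t) = 6 (l(t) = 5 - 1*(-1) = 5 + 1 = 6)
Q(a, o) = -1 + o (Q(a, o) = o - 1 = -1 + o)
J(D, f) = 1/6
(J(Q(5, 3) - 1*(-1), 22) - 147)/(92 - 106) = (1/6 - 147)/(92 - 106) = -881/6/(-14) = -881/6*(-1/14) = 881/84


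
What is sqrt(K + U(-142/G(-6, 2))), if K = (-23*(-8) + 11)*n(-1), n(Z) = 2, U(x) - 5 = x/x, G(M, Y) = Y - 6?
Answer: 6*sqrt(11) ≈ 19.900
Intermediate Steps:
G(M, Y) = -6 + Y
U(x) = 6 (U(x) = 5 + x/x = 5 + 1 = 6)
K = 390 (K = (-23*(-8) + 11)*2 = (184 + 11)*2 = 195*2 = 390)
sqrt(K + U(-142/G(-6, 2))) = sqrt(390 + 6) = sqrt(396) = 6*sqrt(11)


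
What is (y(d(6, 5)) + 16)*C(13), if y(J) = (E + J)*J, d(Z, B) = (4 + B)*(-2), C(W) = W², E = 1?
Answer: 54418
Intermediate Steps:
d(Z, B) = -8 - 2*B
y(J) = J*(1 + J) (y(J) = (1 + J)*J = J*(1 + J))
(y(d(6, 5)) + 16)*C(13) = ((-8 - 2*5)*(1 + (-8 - 2*5)) + 16)*13² = ((-8 - 10)*(1 + (-8 - 10)) + 16)*169 = (-18*(1 - 18) + 16)*169 = (-18*(-17) + 16)*169 = (306 + 16)*169 = 322*169 = 54418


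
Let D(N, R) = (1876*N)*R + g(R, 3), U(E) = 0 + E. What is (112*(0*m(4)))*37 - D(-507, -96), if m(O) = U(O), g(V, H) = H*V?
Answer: -91308384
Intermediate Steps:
U(E) = E
m(O) = O
D(N, R) = 3*R + 1876*N*R (D(N, R) = (1876*N)*R + 3*R = 1876*N*R + 3*R = 3*R + 1876*N*R)
(112*(0*m(4)))*37 - D(-507, -96) = (112*(0*4))*37 - (-96)*(3 + 1876*(-507)) = (112*0)*37 - (-96)*(3 - 951132) = 0*37 - (-96)*(-951129) = 0 - 1*91308384 = 0 - 91308384 = -91308384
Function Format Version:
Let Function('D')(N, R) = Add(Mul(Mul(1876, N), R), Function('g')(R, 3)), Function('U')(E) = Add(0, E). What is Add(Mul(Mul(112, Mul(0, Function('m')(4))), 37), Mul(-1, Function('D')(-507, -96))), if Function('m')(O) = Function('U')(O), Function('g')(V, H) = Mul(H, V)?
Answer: -91308384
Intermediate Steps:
Function('U')(E) = E
Function('m')(O) = O
Function('D')(N, R) = Add(Mul(3, R), Mul(1876, N, R)) (Function('D')(N, R) = Add(Mul(Mul(1876, N), R), Mul(3, R)) = Add(Mul(1876, N, R), Mul(3, R)) = Add(Mul(3, R), Mul(1876, N, R)))
Add(Mul(Mul(112, Mul(0, Function('m')(4))), 37), Mul(-1, Function('D')(-507, -96))) = Add(Mul(Mul(112, Mul(0, 4)), 37), Mul(-1, Mul(-96, Add(3, Mul(1876, -507))))) = Add(Mul(Mul(112, 0), 37), Mul(-1, Mul(-96, Add(3, -951132)))) = Add(Mul(0, 37), Mul(-1, Mul(-96, -951129))) = Add(0, Mul(-1, 91308384)) = Add(0, -91308384) = -91308384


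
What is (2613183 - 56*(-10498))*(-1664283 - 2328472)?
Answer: -12781092240605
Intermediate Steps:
(2613183 - 56*(-10498))*(-1664283 - 2328472) = (2613183 + 587888)*(-3992755) = 3201071*(-3992755) = -12781092240605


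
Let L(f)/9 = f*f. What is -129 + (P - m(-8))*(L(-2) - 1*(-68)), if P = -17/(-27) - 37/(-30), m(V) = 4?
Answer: -47419/135 ≈ -351.25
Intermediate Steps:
L(f) = 9*f² (L(f) = 9*(f*f) = 9*f²)
P = 503/270 (P = -17*(-1/27) - 37*(-1/30) = 17/27 + 37/30 = 503/270 ≈ 1.8630)
-129 + (P - m(-8))*(L(-2) - 1*(-68)) = -129 + (503/270 - 1*4)*(9*(-2)² - 1*(-68)) = -129 + (503/270 - 4)*(9*4 + 68) = -129 - 577*(36 + 68)/270 = -129 - 577/270*104 = -129 - 30004/135 = -47419/135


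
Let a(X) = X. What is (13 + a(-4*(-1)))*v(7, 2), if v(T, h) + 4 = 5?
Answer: 17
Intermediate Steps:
v(T, h) = 1 (v(T, h) = -4 + 5 = 1)
(13 + a(-4*(-1)))*v(7, 2) = (13 - 4*(-1))*1 = (13 + 4)*1 = 17*1 = 17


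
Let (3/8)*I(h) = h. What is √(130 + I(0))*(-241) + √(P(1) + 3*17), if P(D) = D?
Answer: -241*√130 + 2*√13 ≈ -2740.6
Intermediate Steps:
I(h) = 8*h/3
√(130 + I(0))*(-241) + √(P(1) + 3*17) = √(130 + (8/3)*0)*(-241) + √(1 + 3*17) = √(130 + 0)*(-241) + √(1 + 51) = √130*(-241) + √52 = -241*√130 + 2*√13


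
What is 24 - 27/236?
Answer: 5637/236 ≈ 23.886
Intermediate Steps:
24 - 27/236 = 5637/236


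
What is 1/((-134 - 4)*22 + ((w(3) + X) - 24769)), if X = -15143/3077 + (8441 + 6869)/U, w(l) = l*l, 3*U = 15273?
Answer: -15665007/435454518715 ≈ -3.5974e-5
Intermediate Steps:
U = 5091 (U = (⅓)*15273 = 5091)
w(l) = l²
X = -29984143/15665007 (X = -15143/3077 + (8441 + 6869)/5091 = -15143*1/3077 + 15310*(1/5091) = -15143/3077 + 15310/5091 = -29984143/15665007 ≈ -1.9141)
1/((-134 - 4)*22 + ((w(3) + X) - 24769)) = 1/((-134 - 4)*22 + ((3² - 29984143/15665007) - 24769)) = 1/(-138*22 + ((9 - 29984143/15665007) - 24769)) = 1/(-3036 + (111000920/15665007 - 24769)) = 1/(-3036 - 387895557463/15665007) = 1/(-435454518715/15665007) = -15665007/435454518715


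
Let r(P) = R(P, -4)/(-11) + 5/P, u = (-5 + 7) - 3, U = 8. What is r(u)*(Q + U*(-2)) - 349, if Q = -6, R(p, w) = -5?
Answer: -249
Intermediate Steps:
u = -1 (u = 2 - 3 = -1)
r(P) = 5/11 + 5/P (r(P) = -5/(-11) + 5/P = -5*(-1/11) + 5/P = 5/11 + 5/P)
r(u)*(Q + U*(-2)) - 349 = (5/11 + 5/(-1))*(-6 + 8*(-2)) - 349 = (5/11 + 5*(-1))*(-6 - 16) - 349 = (5/11 - 5)*(-22) - 349 = -50/11*(-22) - 349 = 100 - 349 = -249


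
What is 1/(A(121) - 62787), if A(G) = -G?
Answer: -1/62908 ≈ -1.5896e-5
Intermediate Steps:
1/(A(121) - 62787) = 1/(-1*121 - 62787) = 1/(-121 - 62787) = 1/(-62908) = -1/62908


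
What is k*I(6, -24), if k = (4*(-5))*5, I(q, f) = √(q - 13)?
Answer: -100*I*√7 ≈ -264.58*I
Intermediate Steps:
I(q, f) = √(-13 + q)
k = -100 (k = -20*5 = -100)
k*I(6, -24) = -100*√(-13 + 6) = -100*I*√7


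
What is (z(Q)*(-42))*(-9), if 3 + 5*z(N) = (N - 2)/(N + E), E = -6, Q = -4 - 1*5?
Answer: -4284/25 ≈ -171.36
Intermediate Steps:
Q = -9 (Q = -4 - 5 = -9)
z(N) = -3/5 + (-2 + N)/(5*(-6 + N)) (z(N) = -3/5 + ((N - 2)/(N - 6))/5 = -3/5 + ((-2 + N)/(-6 + N))/5 = -3/5 + (-2 + N)/(5*(-6 + N)))
(z(Q)*(-42))*(-9) = ((2*(8 - 1*(-9))/(5*(-6 - 9)))*(-42))*(-9) = (((2/5)*(8 + 9)/(-15))*(-42))*(-9) = (((2/5)*(-1/15)*17)*(-42))*(-9) = -34/75*(-42)*(-9) = (476/25)*(-9) = -4284/25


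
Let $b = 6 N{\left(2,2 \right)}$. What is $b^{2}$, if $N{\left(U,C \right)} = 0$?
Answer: $0$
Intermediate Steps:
$b = 0$ ($b = 6 \cdot 0 = 0$)
$b^{2} = 0^{2} = 0$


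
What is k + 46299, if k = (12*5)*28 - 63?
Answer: 47916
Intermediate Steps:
k = 1617 (k = 60*28 - 63 = 1680 - 63 = 1617)
k + 46299 = 1617 + 46299 = 47916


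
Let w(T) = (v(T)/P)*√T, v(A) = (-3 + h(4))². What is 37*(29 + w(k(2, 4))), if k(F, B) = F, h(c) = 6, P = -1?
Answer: 1073 - 333*√2 ≈ 602.07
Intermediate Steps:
v(A) = 9 (v(A) = (-3 + 6)² = 3² = 9)
w(T) = -9*√T (w(T) = (9/(-1))*√T = (9*(-1))*√T = -9*√T)
37*(29 + w(k(2, 4))) = 37*(29 - 9*√2) = 1073 - 333*√2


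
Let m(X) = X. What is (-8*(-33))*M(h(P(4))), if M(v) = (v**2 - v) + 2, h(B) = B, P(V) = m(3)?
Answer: 2112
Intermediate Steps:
P(V) = 3
M(v) = 2 + v**2 - v
(-8*(-33))*M(h(P(4))) = (-8*(-33))*(2 + 3**2 - 1*3) = 264*(2 + 9 - 3) = 264*8 = 2112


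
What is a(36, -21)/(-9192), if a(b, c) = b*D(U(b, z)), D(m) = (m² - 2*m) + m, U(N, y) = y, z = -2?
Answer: -9/383 ≈ -0.023499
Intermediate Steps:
D(m) = m² - m
a(b, c) = 6*b (a(b, c) = b*(-2*(-1 - 2)) = b*(-2*(-3)) = b*6 = 6*b)
a(36, -21)/(-9192) = (6*36)/(-9192) = 216*(-1/9192) = -9/383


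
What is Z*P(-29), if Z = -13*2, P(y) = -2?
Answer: 52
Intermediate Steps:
Z = -26
Z*P(-29) = -26*(-2) = 52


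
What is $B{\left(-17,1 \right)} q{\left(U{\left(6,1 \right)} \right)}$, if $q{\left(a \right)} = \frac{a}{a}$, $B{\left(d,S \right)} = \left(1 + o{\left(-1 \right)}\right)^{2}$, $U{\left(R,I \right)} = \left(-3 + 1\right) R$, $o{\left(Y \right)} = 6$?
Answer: $49$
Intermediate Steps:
$U{\left(R,I \right)} = - 2 R$
$B{\left(d,S \right)} = 49$ ($B{\left(d,S \right)} = \left(1 + 6\right)^{2} = 7^{2} = 49$)
$q{\left(a \right)} = 1$
$B{\left(-17,1 \right)} q{\left(U{\left(6,1 \right)} \right)} = 49 \cdot 1 = 49$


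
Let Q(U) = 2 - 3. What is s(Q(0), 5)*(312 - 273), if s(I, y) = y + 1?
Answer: 234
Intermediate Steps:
Q(U) = -1
s(I, y) = 1 + y
s(Q(0), 5)*(312 - 273) = (1 + 5)*(312 - 273) = 6*39 = 234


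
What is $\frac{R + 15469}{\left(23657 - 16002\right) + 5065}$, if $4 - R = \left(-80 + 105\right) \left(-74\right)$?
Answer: $\frac{17323}{12720} \approx 1.3619$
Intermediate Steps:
$R = 1854$ ($R = 4 - \left(-80 + 105\right) \left(-74\right) = 4 - 25 \left(-74\right) = 4 - -1850 = 4 + 1850 = 1854$)
$\frac{R + 15469}{\left(23657 - 16002\right) + 5065} = \frac{1854 + 15469}{\left(23657 - 16002\right) + 5065} = \frac{17323}{7655 + 5065} = \frac{17323}{12720}$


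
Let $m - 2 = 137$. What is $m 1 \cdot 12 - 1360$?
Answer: $308$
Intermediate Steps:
$m = 139$ ($m = 2 + 137 = 139$)
$m 1 \cdot 12 - 1360 = 139 \cdot 1 \cdot 12 - 1360 = 139 \cdot 12 - 1360 = 1668 - 1360 = 308$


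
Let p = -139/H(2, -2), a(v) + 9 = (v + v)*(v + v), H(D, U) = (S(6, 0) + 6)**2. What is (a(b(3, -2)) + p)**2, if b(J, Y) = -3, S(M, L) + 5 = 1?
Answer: 961/16 ≈ 60.063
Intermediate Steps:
S(M, L) = -4 (S(M, L) = -5 + 1 = -4)
H(D, U) = 4 (H(D, U) = (-4 + 6)**2 = 2**2 = 4)
a(v) = -9 + 4*v**2 (a(v) = -9 + (v + v)*(v + v) = -9 + (2*v)*(2*v) = -9 + 4*v**2)
p = -139/4 ≈ -34.750
(a(b(3, -2)) + p)**2 = ((-9 + 4*(-3)**2) - 139/4)**2 = ((-9 + 4*9) - 139/4)**2 = ((-9 + 36) - 139/4)**2 = (27 - 139/4)**2 = (-31/4)**2 = 961/16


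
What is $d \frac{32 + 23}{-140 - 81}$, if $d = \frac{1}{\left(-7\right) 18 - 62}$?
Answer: $\frac{55}{41548} \approx 0.0013238$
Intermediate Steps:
$d = - \frac{1}{188}$ ($d = \frac{1}{-126 - 62} = \frac{1}{-188} = - \frac{1}{188} \approx -0.0053191$)
$d \frac{32 + 23}{-140 - 81} = - \frac{\left(32 + 23\right) \frac{1}{-140 - 81}}{188} = - \frac{55 \frac{1}{-221}}{188} = - \frac{55 \left(- \frac{1}{221}\right)}{188} = \left(- \frac{1}{188}\right) \left(- \frac{55}{221}\right) = \frac{55}{41548}$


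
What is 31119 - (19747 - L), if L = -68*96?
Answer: 4844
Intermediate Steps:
L = -6528
31119 - (19747 - L) = 31119 - (19747 - 1*(-6528)) = 31119 - (19747 + 6528) = 31119 - 1*26275 = 31119 - 26275 = 4844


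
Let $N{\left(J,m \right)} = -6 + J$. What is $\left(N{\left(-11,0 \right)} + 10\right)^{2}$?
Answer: $49$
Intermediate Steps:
$\left(N{\left(-11,0 \right)} + 10\right)^{2} = \left(\left(-6 - 11\right) + 10\right)^{2} = \left(-17 + 10\right)^{2} = \left(-7\right)^{2} = 49$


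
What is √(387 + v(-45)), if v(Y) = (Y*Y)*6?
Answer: 3*√1393 ≈ 111.97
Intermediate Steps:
v(Y) = 6*Y² (v(Y) = Y²*6 = 6*Y²)
√(387 + v(-45)) = √(387 + 6*(-45)²) = √(387 + 6*2025) = √(387 + 12150) = √12537 = 3*√1393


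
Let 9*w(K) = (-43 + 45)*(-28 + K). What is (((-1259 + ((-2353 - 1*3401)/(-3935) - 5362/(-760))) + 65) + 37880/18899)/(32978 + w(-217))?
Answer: -60200472860199/1674736145941280 ≈ -0.035946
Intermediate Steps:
w(K) = -56/9 + 2*K/9 (w(K) = ((-43 + 45)*(-28 + K))/9 = (2*(-28 + K))/9 = (-56 + 2*K)/9 = -56/9 + 2*K/9)
(((-1259 + ((-2353 - 1*3401)/(-3935) - 5362/(-760))) + 65) + 37880/18899)/(32978 + w(-217)) = (((-1259 + ((-2353 - 1*3401)/(-3935) - 5362/(-760))) + 65) + 37880/18899)/(32978 + (-56/9 + (2/9)*(-217))) = (((-1259 + ((-2353 - 3401)*(-1/3935) - 5362*(-1/760))) + 65) + 37880*(1/18899))/(32978 + (-56/9 - 434/9)) = (((-1259 + (-5754*(-1/3935) + 2681/380)) + 65) + 37880/18899)/(32978 - 490/9) = (((-1259 + (5754/3935 + 2681/380)) + 65) + 37880/18899)/(296312/9) = (((-1259 + 2547251/299060) + 65) + 37880/18899)*(9/296312) = ((-373969289/299060 + 65) + 37880/18899)*(9/296312) = (-354530389/299060 + 37880/18899)*(9/296312) = -6688941428911/5651934940*9/296312 = -60200472860199/1674736145941280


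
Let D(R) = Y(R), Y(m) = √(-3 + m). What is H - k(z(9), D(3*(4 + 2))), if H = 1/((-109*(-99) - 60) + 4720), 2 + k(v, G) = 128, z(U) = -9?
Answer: -1946825/15451 ≈ -126.00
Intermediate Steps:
D(R) = √(-3 + R)
k(v, G) = 126 (k(v, G) = -2 + 128 = 126)
H = 1/15451 (H = 1/((10791 - 60) + 4720) = 1/(10731 + 4720) = 1/15451 ≈ 6.4721e-5)
H - k(z(9), D(3*(4 + 2))) = 1/15451 - 1*126 = 1/15451 - 126 = -1946825/15451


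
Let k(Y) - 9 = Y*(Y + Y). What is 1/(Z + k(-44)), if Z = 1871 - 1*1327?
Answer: 1/4425 ≈ 0.00022599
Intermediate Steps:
k(Y) = 9 + 2*Y² (k(Y) = 9 + Y*(Y + Y) = 9 + Y*(2*Y) = 9 + 2*Y²)
Z = 544 (Z = 1871 - 1327 = 544)
1/(Z + k(-44)) = 1/(544 + (9 + 2*(-44)²)) = 1/(544 + (9 + 2*1936)) = 1/(544 + (9 + 3872)) = 1/(544 + 3881) = 1/4425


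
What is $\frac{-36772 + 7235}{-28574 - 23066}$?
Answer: $\frac{29537}{51640} \approx 0.57198$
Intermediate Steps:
$\frac{-36772 + 7235}{-28574 - 23066} = - \frac{29537}{-51640} = \left(-29537\right) \left(- \frac{1}{51640}\right) = \frac{29537}{51640}$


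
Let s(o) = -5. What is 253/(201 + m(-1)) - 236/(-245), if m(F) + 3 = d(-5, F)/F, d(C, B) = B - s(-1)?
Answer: 107769/47530 ≈ 2.2674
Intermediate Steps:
d(C, B) = 5 + B (d(C, B) = B - 1*(-5) = B + 5 = 5 + B)
m(F) = -3 + (5 + F)/F
253/(201 + m(-1)) - 236/(-245) = 253/(201 + (-2 + 5/(-1))) - 236/(-245) = 253/(201 + (-2 + 5*(-1))) - 236*(-1/245) = 253/(201 + (-2 - 5)) + 236/245 = 253/(201 - 7) + 236/245 = 253/194 + 236/245 = 107769/47530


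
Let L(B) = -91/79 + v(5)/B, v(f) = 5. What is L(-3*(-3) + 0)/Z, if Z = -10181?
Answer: 424/7238691 ≈ 5.8574e-5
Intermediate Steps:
L(B) = -91/79 + 5/B
L(-3*(-3) + 0)/Z = (-91/79 + 5/(-3*(-3) + 0))/(-10181) = (-91/79 + 5/(9 + 0))*(-1/10181) = (-91/79 + 5/9)*(-1/10181) = -424/711*(-1/10181) = 424/7238691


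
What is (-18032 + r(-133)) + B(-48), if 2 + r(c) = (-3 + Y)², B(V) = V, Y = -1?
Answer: -18066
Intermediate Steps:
r(c) = 14 (r(c) = -2 + (-3 - 1)² = -2 + (-4)² = -2 + 16 = 14)
(-18032 + r(-133)) + B(-48) = (-18032 + 14) - 48 = -18018 - 48 = -18066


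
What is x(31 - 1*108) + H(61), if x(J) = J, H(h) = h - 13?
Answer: -29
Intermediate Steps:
H(h) = -13 + h
x(31 - 1*108) + H(61) = (31 - 1*108) + (-13 + 61) = (31 - 108) + 48 = -77 + 48 = -29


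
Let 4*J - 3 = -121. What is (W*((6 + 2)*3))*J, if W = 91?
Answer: -64428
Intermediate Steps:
J = -59/2 (J = ¾ + (¼)*(-121) = ¾ - 121/4 = -59/2 ≈ -29.500)
(W*((6 + 2)*3))*J = (91*((6 + 2)*3))*(-59/2) = (91*(8*3))*(-59/2) = (91*24)*(-59/2) = 2184*(-59/2) = -64428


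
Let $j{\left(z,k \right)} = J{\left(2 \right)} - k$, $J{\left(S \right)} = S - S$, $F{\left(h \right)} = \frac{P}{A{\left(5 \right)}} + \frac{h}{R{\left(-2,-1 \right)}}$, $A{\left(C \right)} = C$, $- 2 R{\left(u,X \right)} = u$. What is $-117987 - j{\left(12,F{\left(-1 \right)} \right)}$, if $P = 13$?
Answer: $- \frac{589927}{5} \approx -1.1799 \cdot 10^{5}$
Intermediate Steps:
$R{\left(u,X \right)} = - \frac{u}{2}$
$F{\left(h \right)} = \frac{13}{5} + h$ ($F{\left(h \right)} = \frac{13}{5} + \frac{h}{\left(- \frac{1}{2}\right) \left(-2\right)} = 13 \cdot \frac{1}{5} + \frac{h}{1} = \frac{13}{5} + h 1 = \frac{13}{5} + h$)
$J{\left(S \right)} = 0$
$j{\left(z,k \right)} = - k$ ($j{\left(z,k \right)} = 0 - k = - k$)
$-117987 - j{\left(12,F{\left(-1 \right)} \right)} = -117987 - - (\frac{13}{5} - 1) = -117987 - \left(-1\right) \frac{8}{5} = -117987 - - \frac{8}{5} = -117987 + \frac{8}{5} = - \frac{589927}{5}$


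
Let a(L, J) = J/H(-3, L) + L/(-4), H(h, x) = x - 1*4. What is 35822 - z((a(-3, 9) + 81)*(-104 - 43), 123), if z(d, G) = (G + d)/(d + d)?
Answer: 1129881917/31542 ≈ 35822.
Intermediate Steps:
H(h, x) = -4 + x (H(h, x) = x - 4 = -4 + x)
a(L, J) = -L/4 + J/(-4 + L) (a(L, J) = J/(-4 + L) + L/(-4) = J/(-4 + L) + L*(-¼) = J/(-4 + L) - L/4 = -L/4 + J/(-4 + L))
z(d, G) = (G + d)/(2*d) (z(d, G) = (G + d)/((2*d)) = (G + d)*(1/(2*d)) = (G + d)/(2*d))
35822 - z((a(-3, 9) + 81)*(-104 - 43), 123) = 35822 - (123 + ((9 - ¼*(-3)*(-4 - 3))/(-4 - 3) + 81)*(-104 - 43))/(2*(((9 - ¼*(-3)*(-4 - 3))/(-4 - 3) + 81)*(-104 - 43))) = 35822 - (123 + ((9 - ¼*(-3)*(-7))/(-7) + 81)*(-147))/(2*(((9 - ¼*(-3)*(-7))/(-7) + 81)*(-147))) = 35822 - (123 + (-(9 - 21/4)/7 + 81)*(-147))/(2*((-(9 - 21/4)/7 + 81)*(-147))) = 35822 - (123 + (-⅐*15/4 + 81)*(-147))/(2*((-⅐*15/4 + 81)*(-147))) = 35822 - (123 + (-15/28 + 81)*(-147))/(2*((-15/28 + 81)*(-147))) = 35822 - (123 + (2253/28)*(-147))/(2*((2253/28)*(-147))) = 35822 - (123 - 47313/4)/(2*(-47313/4)) = 35822 - (-4)*(-46821)/(2*47313*4) = 35822 - 1*15607/31542 = 35822 - 15607/31542 = 1129881917/31542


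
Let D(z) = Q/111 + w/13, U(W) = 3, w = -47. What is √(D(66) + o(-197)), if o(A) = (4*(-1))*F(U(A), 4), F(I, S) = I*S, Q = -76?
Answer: I*√108901767/1443 ≈ 7.2319*I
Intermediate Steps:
D(z) = -6205/1443 (D(z) = -76/111 - 47/13 = -6205/1443)
o(A) = -48 (o(A) = (4*(-1))*(3*4) = -4*12 = -48)
√(D(66) + o(-197)) = √(-6205/1443 - 48) = √(-75469/1443) = I*√108901767/1443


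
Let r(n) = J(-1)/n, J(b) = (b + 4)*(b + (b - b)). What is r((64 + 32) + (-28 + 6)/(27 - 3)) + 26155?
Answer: 29842819/1141 ≈ 26155.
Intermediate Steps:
J(b) = b*(4 + b) (J(b) = (4 + b)*(b + 0) = (4 + b)*b = b*(4 + b))
r(n) = -3/n (r(n) = (-(4 - 1))/n = (-1*3)/n = -3/n)
r((64 + 32) + (-28 + 6)/(27 - 3)) + 26155 = -3/((64 + 32) + (-28 + 6)/(27 - 3)) + 26155 = -3/(96 - 22/24) + 26155 = -3/(96 - 22*1/24) + 26155 = -3/(96 - 11/12) + 26155 = -3/1141/12 + 26155 = -3*12/1141 + 26155 = -36/1141 + 26155 = 29842819/1141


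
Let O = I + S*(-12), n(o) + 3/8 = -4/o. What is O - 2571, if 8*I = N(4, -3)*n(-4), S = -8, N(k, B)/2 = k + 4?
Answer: -9895/4 ≈ -2473.8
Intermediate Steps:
n(o) = -3/8 - 4/o
N(k, B) = 8 + 2*k (N(k, B) = 2*(k + 4) = 2*(4 + k) = 8 + 2*k)
I = 5/4 (I = ((8 + 2*4)*(-3/8 - 4/(-4)))/8 = ((8 + 8)*(-3/8 - 4*(-¼)))/8 = (16*(-3/8 + 1))/8 = (16*(5/8))/8 = (⅛)*10 = 5/4 ≈ 1.2500)
O = 389/4 (O = 5/4 - 8*(-12) = 5/4 + 96 = 389/4 ≈ 97.250)
O - 2571 = 389/4 - 2571 = -9895/4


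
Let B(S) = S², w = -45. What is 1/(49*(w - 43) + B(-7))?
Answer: -1/4263 ≈ -0.00023458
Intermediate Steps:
1/(49*(w - 43) + B(-7)) = 1/(49*(-45 - 43) + (-7)²) = 1/(49*(-88) + 49) = 1/(-4312 + 49) = 1/(-4263) = -1/4263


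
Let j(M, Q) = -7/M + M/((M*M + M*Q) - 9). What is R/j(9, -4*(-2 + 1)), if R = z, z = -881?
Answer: 31716/25 ≈ 1268.6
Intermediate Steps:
j(M, Q) = -7/M + M/(-9 + M**2 + M*Q) (j(M, Q) = -7/M + M/((M**2 + M*Q) - 9) = -7/M + M/(-9 + M**2 + M*Q))
R = -881
R/j(9, -4*(-2 + 1)) = -881*9*(-9 + 9**2 + 9*(-4*(-2 + 1)))/(63 - 6*9**2 - 7*9*(-4*(-2 + 1))) = -881*9*(-9 + 81 + 9*(-4*(-1)))/(63 - 6*81 - 7*9*(-4*(-1))) = -881*9*(-9 + 81 + 9*4)/(63 - 486 - 7*9*4) = -881*9*(-9 + 81 + 36)/(63 - 486 - 252) = -881/((1/9)*(-675)/108) = -881/((1/9)*(1/108)*(-675)) = -881/(-25/36) = -881*(-36/25) = 31716/25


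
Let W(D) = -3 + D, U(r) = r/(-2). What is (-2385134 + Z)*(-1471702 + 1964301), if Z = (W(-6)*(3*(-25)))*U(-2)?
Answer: -1174582118941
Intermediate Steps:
U(r) = -r/2 (U(r) = r*(-½) = -r/2)
Z = 675 (Z = ((-3 - 6)*(3*(-25)))*(-½*(-2)) = -9*(-75)*1 = 675*1 = 675)
(-2385134 + Z)*(-1471702 + 1964301) = (-2385134 + 675)*(-1471702 + 1964301) = -2384459*492599 = -1174582118941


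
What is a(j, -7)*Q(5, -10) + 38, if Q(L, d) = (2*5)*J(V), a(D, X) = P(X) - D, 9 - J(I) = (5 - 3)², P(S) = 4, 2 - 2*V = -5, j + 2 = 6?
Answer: 38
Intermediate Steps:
j = 4 (j = -2 + 6 = 4)
V = 7/2 (V = 1 - ½*(-5) = 1 + 5/2 = 7/2 ≈ 3.5000)
J(I) = 5 (J(I) = 9 - (5 - 3)² = 9 - 1*2² = 9 - 1*4 = 9 - 4 = 5)
a(D, X) = 4 - D
Q(L, d) = 50 (Q(L, d) = (2*5)*5 = 10*5 = 50)
a(j, -7)*Q(5, -10) + 38 = (4 - 1*4)*50 + 38 = (4 - 4)*50 + 38 = 0*50 + 38 = 0 + 38 = 38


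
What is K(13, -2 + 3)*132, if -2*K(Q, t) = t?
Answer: -66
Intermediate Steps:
K(Q, t) = -t/2
K(13, -2 + 3)*132 = -(-2 + 3)/2*132 = -1/2*1*132 = -1/2*132 = -66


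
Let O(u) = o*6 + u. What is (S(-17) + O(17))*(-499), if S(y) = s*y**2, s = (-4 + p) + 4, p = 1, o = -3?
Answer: -143712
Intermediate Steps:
O(u) = -18 + u (O(u) = -3*6 + u = -18 + u)
s = 1 (s = (-4 + 1) + 4 = -3 + 4 = 1)
S(y) = y**2 (S(y) = 1*y**2 = y**2)
(S(-17) + O(17))*(-499) = ((-17)**2 + (-18 + 17))*(-499) = (289 - 1)*(-499) = 288*(-499) = -143712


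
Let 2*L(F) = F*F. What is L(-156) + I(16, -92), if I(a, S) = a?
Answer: 12184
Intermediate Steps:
L(F) = F²/2 (L(F) = (F*F)/2 = F²/2)
L(-156) + I(16, -92) = (½)*(-156)² + 16 = (½)*24336 + 16 = 12168 + 16 = 12184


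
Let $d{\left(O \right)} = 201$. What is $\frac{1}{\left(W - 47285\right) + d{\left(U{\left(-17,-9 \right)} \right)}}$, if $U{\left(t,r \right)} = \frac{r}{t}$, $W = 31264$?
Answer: $- \frac{1}{15820} \approx -6.3211 \cdot 10^{-5}$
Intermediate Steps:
$\frac{1}{\left(W - 47285\right) + d{\left(U{\left(-17,-9 \right)} \right)}} = \frac{1}{\left(31264 - 47285\right) + 201} = \frac{1}{-16021 + 201} = \frac{1}{-15820} = - \frac{1}{15820}$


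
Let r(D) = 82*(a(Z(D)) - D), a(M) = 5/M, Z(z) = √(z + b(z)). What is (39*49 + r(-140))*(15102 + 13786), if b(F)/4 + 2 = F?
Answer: 386839208 - 5922040*I*√177/177 ≈ 3.8684e+8 - 4.4513e+5*I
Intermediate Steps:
b(F) = -8 + 4*F
Z(z) = √(-8 + 5*z) (Z(z) = √(z + (-8 + 4*z)) = √(-8 + 5*z))
r(D) = -82*D + 410/√(-8 + 5*D) (r(D) = 82*(5/(√(-8 + 5*D)) - D) = 82*(5/√(-8 + 5*D) - D) = 82*(-D + 5/√(-8 + 5*D)) = -82*D + 410/√(-8 + 5*D))
(39*49 + r(-140))*(15102 + 13786) = (39*49 + (-82*(-140) + 410/√(-8 + 5*(-140))))*(15102 + 13786) = (1911 + (11480 + 410/√(-8 - 700)))*28888 = (1911 + (11480 + 410/√(-708)))*28888 = (1911 + (11480 + 410*(-I*√177/354)))*28888 = (1911 + (11480 - 205*I*√177/177))*28888 = (13391 - 205*I*√177/177)*28888 = 386839208 - 5922040*I*√177/177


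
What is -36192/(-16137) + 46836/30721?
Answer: 622548988/165248259 ≈ 3.7674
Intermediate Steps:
-36192/(-16137) + 46836/30721 = -36192*(-1/16137) + 46836*(1/30721) = 12064/5379 + 46836/30721 = 622548988/165248259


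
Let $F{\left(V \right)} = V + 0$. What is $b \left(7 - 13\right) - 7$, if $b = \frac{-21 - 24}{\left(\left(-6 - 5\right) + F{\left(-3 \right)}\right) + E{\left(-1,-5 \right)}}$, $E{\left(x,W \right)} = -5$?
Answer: $- \frac{403}{19} \approx -21.211$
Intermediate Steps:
$F{\left(V \right)} = V$
$b = \frac{45}{19}$ ($b = \frac{-21 - 24}{\left(\left(-6 - 5\right) - 3\right) - 5} = - \frac{45}{\left(-11 - 3\right) - 5} = - \frac{45}{-14 - 5} = - \frac{45}{-19} = \left(-45\right) \left(- \frac{1}{19}\right) = \frac{45}{19} \approx 2.3684$)
$b \left(7 - 13\right) - 7 = \frac{45 \left(7 - 13\right)}{19} - 7 = \frac{45}{19} \left(-6\right) - 7 = - \frac{270}{19} - 7 = - \frac{403}{19}$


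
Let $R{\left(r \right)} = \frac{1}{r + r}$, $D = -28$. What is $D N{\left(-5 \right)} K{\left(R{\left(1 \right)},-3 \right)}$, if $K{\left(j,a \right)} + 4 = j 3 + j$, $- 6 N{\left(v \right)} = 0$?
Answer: $0$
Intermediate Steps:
$R{\left(r \right)} = \frac{1}{2 r}$
$N{\left(v \right)} = 0$ ($N{\left(v \right)} = \left(- \frac{1}{6}\right) 0 = 0$)
$K{\left(j,a \right)} = -4 + 4 j$ ($K{\left(j,a \right)} = -4 + \left(j 3 + j\right) = -4 + \left(3 j + j\right) = -4 + 4 j$)
$D N{\left(-5 \right)} K{\left(R{\left(1 \right)},-3 \right)} = \left(-28\right) 0 \left(-4 + 4 \frac{1}{2 \cdot 1}\right) = 0 \left(-4 + 4 \cdot \frac{1}{2} \cdot 1\right) = 0 \left(-4 + 4 \cdot \frac{1}{2}\right) = 0 \left(-4 + 2\right) = 0 \left(-2\right) = 0$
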